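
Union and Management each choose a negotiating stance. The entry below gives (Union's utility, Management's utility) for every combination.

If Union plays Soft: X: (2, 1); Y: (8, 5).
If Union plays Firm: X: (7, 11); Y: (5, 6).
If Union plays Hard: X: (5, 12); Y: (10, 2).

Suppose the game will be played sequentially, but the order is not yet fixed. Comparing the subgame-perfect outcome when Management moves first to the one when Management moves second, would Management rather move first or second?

first

If Union leads: Management's best replies are Soft→Y, Firm→X, Hard→X; Union's induced payoffs 8, 7, 5; outcome (Soft, Y), payoffs (8, 5).
If Management leads: Union's best replies are X→Firm, Y→Hard; Management's induced payoffs 11, 2; outcome (Firm, X), payoffs (7, 11).
Management gets 11 moving first and 5 moving second, so Management prefers to move first.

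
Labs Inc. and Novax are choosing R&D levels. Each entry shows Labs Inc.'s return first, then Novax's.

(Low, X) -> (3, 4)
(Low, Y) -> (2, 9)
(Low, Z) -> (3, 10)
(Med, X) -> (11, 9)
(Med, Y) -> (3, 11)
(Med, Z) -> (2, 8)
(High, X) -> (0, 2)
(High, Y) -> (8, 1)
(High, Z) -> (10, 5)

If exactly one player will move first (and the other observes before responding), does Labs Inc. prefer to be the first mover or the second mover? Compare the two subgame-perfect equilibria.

second

If Labs Inc. leads: Novax's best replies are Low→Z, Med→Y, High→Z; Labs Inc.'s induced payoffs 3, 3, 10; outcome (High, Z), payoffs (10, 5).
If Novax leads: Labs Inc.'s best replies are X→Med, Y→High, Z→High; Novax's induced payoffs 9, 1, 5; outcome (Med, X), payoffs (11, 9).
Labs Inc. gets 10 moving first and 11 moving second, so Labs Inc. prefers to move second.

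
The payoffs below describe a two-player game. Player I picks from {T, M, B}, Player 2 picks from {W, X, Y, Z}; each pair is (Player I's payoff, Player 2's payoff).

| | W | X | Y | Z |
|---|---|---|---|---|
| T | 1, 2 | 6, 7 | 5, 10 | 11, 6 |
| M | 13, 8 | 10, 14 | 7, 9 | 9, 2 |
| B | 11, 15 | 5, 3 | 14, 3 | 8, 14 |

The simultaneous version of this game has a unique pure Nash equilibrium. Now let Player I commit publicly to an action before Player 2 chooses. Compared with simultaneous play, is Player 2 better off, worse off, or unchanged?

Player 2 best-responds to each possible Player I move:
- T → Player 2 plays Y (best of 2, 7, 10, 6); Player I gets 5.
- M → Player 2 plays X (best of 8, 14, 9, 2); Player I gets 10.
- B → Player 2 plays W (best of 15, 3, 3, 14); Player I gets 11.
Maximizing over 5, 10, 11, Player I chooses B. Subgame-perfect outcome: (B, W) with payoffs (11, 15).
Now find the simultaneous Nash equilibrium.
Player I's best replies: W→M; X→M; Y→B; Z→T.
Player 2's best replies: T→Y; M→X; B→W.
The unique mutual best reply is (M, X), giving (10, 14).
Player 2 earns 15 sequentially versus 14 at the Nash outcome: better off.

better off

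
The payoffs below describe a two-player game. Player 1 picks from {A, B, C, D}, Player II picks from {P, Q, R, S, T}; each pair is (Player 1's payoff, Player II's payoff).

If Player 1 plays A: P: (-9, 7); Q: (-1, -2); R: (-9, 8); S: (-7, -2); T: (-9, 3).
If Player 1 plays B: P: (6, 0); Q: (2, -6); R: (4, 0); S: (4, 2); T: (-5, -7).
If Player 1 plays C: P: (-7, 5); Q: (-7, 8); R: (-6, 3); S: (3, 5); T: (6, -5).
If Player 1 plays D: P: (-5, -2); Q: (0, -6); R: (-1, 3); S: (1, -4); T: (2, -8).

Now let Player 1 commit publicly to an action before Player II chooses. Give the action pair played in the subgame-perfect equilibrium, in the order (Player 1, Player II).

Solve by backward induction (Player 1 leads).
- A → Player II plays R (best of 7, -2, 8, -2, 3); Player 1 gets -9.
- B → Player II plays S (best of 0, -6, 0, 2, -7); Player 1 gets 4.
- C → Player II plays Q (best of 5, 8, 3, 5, -5); Player 1 gets -7.
- D → Player II plays R (best of -2, -6, 3, -4, -8); Player 1 gets -1.
Among -9, 4, -7, -1, the best is 4 at B. Subgame-perfect outcome: (B, S) with payoffs (4, 2).

(B, S)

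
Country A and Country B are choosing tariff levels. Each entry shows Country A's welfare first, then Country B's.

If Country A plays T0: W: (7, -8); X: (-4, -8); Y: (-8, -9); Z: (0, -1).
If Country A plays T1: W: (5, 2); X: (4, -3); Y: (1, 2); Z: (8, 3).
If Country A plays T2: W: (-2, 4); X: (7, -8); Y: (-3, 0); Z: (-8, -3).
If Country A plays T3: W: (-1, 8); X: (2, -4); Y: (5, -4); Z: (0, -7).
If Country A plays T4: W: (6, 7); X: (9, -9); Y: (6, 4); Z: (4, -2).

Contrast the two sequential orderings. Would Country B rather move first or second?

first

If Country A leads: Country B's best replies are T0→Z, T1→Z, T2→W, T3→W, T4→W; Country A's induced payoffs 0, 8, -2, -1, 6; outcome (T1, Z), payoffs (8, 3).
If Country B leads: Country A's best replies are W→T0, X→T4, Y→T4, Z→T1; Country B's induced payoffs -8, -9, 4, 3; outcome (T4, Y), payoffs (6, 4).
Country B gets 4 moving first and 3 moving second, so Country B prefers to move first.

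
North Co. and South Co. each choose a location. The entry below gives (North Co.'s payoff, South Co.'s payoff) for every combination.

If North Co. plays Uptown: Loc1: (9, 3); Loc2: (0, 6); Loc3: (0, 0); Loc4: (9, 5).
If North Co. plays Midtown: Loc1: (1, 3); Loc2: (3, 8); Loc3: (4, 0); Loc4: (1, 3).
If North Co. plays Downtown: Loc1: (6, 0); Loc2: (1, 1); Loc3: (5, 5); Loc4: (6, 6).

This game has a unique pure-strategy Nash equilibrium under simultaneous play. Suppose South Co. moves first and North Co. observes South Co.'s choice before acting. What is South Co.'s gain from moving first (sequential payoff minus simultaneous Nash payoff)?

0

Work backward from North Co.'s decision.
- Loc1: North Co. compares 9, 1, 6 and picks Uptown; South Co. would get 3.
- Loc2: North Co. compares 0, 3, 1 and picks Midtown; South Co. would get 8.
- Loc3: North Co. compares 0, 4, 5 and picks Downtown; South Co. would get 5.
- Loc4: North Co. compares 9, 1, 6 and picks Uptown; South Co. would get 5.
Maximizing over 3, 8, 5, 5, South Co. chooses Loc2. Subgame-perfect outcome: (Midtown, Loc2) with payoffs (3, 8).
Under simultaneous play:
North Co.'s best replies: Loc1→Uptown; Loc2→Midtown; Loc3→Downtown; Loc4→Uptown.
South Co.'s best replies: Uptown→Loc2; Midtown→Loc2; Downtown→Loc4.
The unique mutual best reply is (Midtown, Loc2), giving (3, 8).
South Co.'s commitment gain: 8 − 8 = 0.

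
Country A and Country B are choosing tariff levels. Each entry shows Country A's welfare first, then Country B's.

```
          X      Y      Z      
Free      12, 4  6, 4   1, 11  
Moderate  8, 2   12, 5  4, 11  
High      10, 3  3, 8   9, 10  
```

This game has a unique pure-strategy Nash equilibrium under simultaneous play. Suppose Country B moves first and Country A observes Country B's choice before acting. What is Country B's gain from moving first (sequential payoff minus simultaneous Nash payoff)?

Country A best-responds to each possible Country B move:
- X: Country A compares 12, 8, 10 and picks Free; Country B would get 4.
- Y: Country A compares 6, 12, 3 and picks Moderate; Country B would get 5.
- Z: Country A compares 1, 4, 9 and picks High; Country B would get 10.
Maximizing over 4, 5, 10, Country B chooses Z. Subgame-perfect outcome: (High, Z) with payoffs (9, 10).
Now find the simultaneous Nash equilibrium.
Country A's best replies: X→Free; Y→Moderate; Z→High.
Country B's best replies: Free→Z; Moderate→Z; High→Z.
The unique mutual best reply is (High, Z), giving (9, 10).
Country B's commitment gain: 10 − 10 = 0.

0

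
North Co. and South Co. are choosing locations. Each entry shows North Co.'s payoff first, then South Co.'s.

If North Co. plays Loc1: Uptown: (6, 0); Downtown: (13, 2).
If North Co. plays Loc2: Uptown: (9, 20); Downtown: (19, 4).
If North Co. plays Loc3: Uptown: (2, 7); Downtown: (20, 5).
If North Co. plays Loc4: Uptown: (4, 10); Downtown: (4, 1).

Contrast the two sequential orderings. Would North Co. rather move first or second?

first

If North Co. leads: South Co.'s best replies are Loc1→Downtown, Loc2→Uptown, Loc3→Uptown, Loc4→Uptown; North Co.'s induced payoffs 13, 9, 2, 4; outcome (Loc1, Downtown), payoffs (13, 2).
If South Co. leads: North Co.'s best replies are Uptown→Loc2, Downtown→Loc3; South Co.'s induced payoffs 20, 5; outcome (Loc2, Uptown), payoffs (9, 20).
North Co. gets 13 moving first and 9 moving second, so North Co. prefers to move first.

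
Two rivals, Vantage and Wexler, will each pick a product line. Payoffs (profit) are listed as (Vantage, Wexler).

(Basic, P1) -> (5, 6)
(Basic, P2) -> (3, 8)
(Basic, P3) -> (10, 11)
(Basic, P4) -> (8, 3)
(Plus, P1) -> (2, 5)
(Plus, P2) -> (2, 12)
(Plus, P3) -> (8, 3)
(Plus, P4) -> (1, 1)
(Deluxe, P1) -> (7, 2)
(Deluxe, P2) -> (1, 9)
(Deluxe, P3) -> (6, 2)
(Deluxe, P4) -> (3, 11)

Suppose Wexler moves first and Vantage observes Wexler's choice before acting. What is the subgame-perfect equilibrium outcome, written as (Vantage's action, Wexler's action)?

(Basic, P3)

Work backward from Vantage's decision.
- P1: BR = Deluxe, leader payoff 2.
- P2: BR = Basic, leader payoff 8.
- P3: BR = Basic, leader payoff 11.
- P4: BR = Basic, leader payoff 3.
Maximizing over 2, 8, 11, 3, Wexler chooses P3. Subgame-perfect outcome: (Basic, P3) with payoffs (10, 11).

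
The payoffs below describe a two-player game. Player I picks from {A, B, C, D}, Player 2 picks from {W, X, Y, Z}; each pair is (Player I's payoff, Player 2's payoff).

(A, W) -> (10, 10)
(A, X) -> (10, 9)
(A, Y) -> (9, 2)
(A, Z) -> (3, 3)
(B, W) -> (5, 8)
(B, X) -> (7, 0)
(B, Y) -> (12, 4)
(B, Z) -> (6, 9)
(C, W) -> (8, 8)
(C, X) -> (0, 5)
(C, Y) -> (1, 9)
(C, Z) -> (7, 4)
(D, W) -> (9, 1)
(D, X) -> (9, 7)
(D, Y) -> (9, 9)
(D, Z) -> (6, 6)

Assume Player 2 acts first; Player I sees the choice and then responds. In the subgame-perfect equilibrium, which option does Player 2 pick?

Player I best-responds to each possible Player 2 move:
- W: BR = A, leader payoff 10.
- X: BR = A, leader payoff 9.
- Y: BR = B, leader payoff 4.
- Z: BR = C, leader payoff 4.
Maximizing over 10, 9, 4, 4, Player 2 chooses W. Subgame-perfect outcome: (A, W) with payoffs (10, 10).

W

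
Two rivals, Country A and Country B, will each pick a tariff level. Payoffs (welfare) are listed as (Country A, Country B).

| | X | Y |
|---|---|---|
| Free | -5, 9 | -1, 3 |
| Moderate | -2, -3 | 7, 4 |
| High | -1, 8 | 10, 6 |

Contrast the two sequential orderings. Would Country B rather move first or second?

If Country A leads: Country B's best replies are Free→X, Moderate→Y, High→X; Country A's induced payoffs -5, 7, -1; outcome (Moderate, Y), payoffs (7, 4).
If Country B leads: Country A's best replies are X→High, Y→High; Country B's induced payoffs 8, 6; outcome (High, X), payoffs (-1, 8).
Country B gets 8 moving first and 4 moving second, so Country B prefers to move first.

first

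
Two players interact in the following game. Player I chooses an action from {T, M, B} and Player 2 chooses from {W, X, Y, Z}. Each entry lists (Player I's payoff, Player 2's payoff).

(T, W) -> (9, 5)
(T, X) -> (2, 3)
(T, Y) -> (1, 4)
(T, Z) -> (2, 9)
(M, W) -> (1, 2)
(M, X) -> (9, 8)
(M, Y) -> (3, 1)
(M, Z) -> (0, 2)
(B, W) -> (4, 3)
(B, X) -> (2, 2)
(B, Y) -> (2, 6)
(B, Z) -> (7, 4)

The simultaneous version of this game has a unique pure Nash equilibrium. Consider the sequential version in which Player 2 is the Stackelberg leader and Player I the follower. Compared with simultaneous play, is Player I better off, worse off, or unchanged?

unchanged

Work backward from Player I's decision.
- W → Player I plays T (best of 9, 1, 4); Player 2 gets 5.
- X → Player I plays M (best of 2, 9, 2); Player 2 gets 8.
- Y → Player I plays M (best of 1, 3, 2); Player 2 gets 1.
- Z → Player I plays B (best of 2, 0, 7); Player 2 gets 4.
Maximizing over 5, 8, 1, 4, Player 2 chooses X. Subgame-perfect outcome: (M, X) with payoffs (9, 8).
For the simultaneous game, intersect best replies.
Player I's best replies: W→T; X→M; Y→M; Z→B.
Player 2's best replies: T→Z; M→X; B→Y.
The unique mutual best reply is (M, X), giving (9, 8).
Player I earns 9 sequentially versus 9 at the Nash outcome: unchanged.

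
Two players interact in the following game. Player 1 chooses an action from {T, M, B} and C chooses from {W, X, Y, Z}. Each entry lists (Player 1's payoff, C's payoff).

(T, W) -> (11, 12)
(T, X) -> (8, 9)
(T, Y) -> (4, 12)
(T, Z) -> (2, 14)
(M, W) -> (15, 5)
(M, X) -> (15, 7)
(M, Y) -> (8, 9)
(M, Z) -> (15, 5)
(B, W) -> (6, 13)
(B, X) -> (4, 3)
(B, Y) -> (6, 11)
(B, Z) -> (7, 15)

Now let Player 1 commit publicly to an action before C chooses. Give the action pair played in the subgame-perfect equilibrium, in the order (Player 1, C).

(M, Y)

C best-responds to each possible Player 1 move:
- T: BR = Z, leader payoff 2.
- M: BR = Y, leader payoff 8.
- B: BR = Z, leader payoff 7.
Maximizing over 2, 8, 7, Player 1 chooses M. Subgame-perfect outcome: (M, Y) with payoffs (8, 9).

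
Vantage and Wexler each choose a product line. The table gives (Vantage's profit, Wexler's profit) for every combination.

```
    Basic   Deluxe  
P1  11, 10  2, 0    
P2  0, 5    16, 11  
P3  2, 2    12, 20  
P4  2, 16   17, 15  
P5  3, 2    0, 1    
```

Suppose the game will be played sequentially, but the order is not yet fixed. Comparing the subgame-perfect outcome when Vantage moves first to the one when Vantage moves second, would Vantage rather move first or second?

second

If Vantage leads: Wexler's best replies are P1→Basic, P2→Deluxe, P3→Deluxe, P4→Basic, P5→Basic; Vantage's induced payoffs 11, 16, 12, 2, 3; outcome (P2, Deluxe), payoffs (16, 11).
If Wexler leads: Vantage's best replies are Basic→P1, Deluxe→P4; Wexler's induced payoffs 10, 15; outcome (P4, Deluxe), payoffs (17, 15).
Vantage gets 16 moving first and 17 moving second, so Vantage prefers to move second.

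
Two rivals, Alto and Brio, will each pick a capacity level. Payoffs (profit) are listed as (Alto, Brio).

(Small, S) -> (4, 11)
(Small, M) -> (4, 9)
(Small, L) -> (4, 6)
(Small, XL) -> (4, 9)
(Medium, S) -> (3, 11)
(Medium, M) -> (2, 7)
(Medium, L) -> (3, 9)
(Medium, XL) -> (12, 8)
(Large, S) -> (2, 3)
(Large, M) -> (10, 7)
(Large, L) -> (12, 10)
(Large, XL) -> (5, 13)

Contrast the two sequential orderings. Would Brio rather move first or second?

If Alto leads: Brio's best replies are Small→S, Medium→S, Large→XL; Alto's induced payoffs 4, 3, 5; outcome (Large, XL), payoffs (5, 13).
If Brio leads: Alto's best replies are S→Small, M→Large, L→Large, XL→Medium; Brio's induced payoffs 11, 7, 10, 8; outcome (Small, S), payoffs (4, 11).
Brio gets 11 moving first and 13 moving second, so Brio prefers to move second.

second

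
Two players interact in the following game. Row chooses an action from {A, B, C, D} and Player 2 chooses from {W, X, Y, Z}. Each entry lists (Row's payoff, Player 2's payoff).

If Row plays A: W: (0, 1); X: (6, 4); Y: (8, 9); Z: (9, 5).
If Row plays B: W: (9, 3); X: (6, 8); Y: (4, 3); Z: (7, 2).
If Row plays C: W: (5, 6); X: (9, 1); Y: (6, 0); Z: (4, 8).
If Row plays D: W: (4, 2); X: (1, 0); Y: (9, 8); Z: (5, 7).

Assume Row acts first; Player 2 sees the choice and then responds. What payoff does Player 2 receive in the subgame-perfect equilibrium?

Solve by backward induction (Row leads).
- A: Player 2 compares 1, 4, 9, 5 and picks Y; Row would get 8.
- B: Player 2 compares 3, 8, 3, 2 and picks X; Row would get 6.
- C: Player 2 compares 6, 1, 0, 8 and picks Z; Row would get 4.
- D: Player 2 compares 2, 0, 8, 7 and picks Y; Row would get 9.
Maximizing over 8, 6, 4, 9, Row chooses D. Subgame-perfect outcome: (D, Y) with payoffs (9, 8).

8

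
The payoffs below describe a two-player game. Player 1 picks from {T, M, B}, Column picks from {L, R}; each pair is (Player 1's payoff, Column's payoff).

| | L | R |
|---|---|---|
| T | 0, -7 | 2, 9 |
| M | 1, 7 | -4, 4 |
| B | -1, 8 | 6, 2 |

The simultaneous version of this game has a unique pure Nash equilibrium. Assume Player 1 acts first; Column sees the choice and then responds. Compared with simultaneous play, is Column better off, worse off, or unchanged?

better off

Column best-responds to each possible Player 1 move:
- T: Column compares -7, 9 and picks R; Player 1 would get 2.
- M: Column compares 7, 4 and picks L; Player 1 would get 1.
- B: Column compares 8, 2 and picks L; Player 1 would get -1.
Among 2, 1, -1, the best is 2 at T. Subgame-perfect outcome: (T, R) with payoffs (2, 9).
Under simultaneous play:
Player 1's best replies: L→M; R→B.
Column's best replies: T→R; M→L; B→L.
Only (M, L) has each player best-responding; Nash payoffs (1, 7).
Column earns 9 sequentially versus 7 at the Nash outcome: better off.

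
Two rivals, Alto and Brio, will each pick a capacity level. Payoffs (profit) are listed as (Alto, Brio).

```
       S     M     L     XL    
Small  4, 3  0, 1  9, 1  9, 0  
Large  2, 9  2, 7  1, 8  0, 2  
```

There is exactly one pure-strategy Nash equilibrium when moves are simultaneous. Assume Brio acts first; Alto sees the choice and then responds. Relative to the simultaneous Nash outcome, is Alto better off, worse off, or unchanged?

worse off

Solve by backward induction (Brio leads).
- S: Alto compares 4, 2 and picks Small; Brio would get 3.
- M: Alto compares 0, 2 and picks Large; Brio would get 7.
- L: Alto compares 9, 1 and picks Small; Brio would get 1.
- XL: Alto compares 9, 0 and picks Small; Brio would get 0.
Among 3, 7, 1, 0, the best is 7 at M. Subgame-perfect outcome: (Large, M) with payoffs (2, 7).
Under simultaneous play:
Alto's best replies: S→Small; M→Large; L→Small; XL→Small.
Brio's best replies: Small→S; Large→S.
Only (Small, S) has each player best-responding; Nash payoffs (4, 3).
Alto earns 2 sequentially versus 4 at the Nash outcome: worse off.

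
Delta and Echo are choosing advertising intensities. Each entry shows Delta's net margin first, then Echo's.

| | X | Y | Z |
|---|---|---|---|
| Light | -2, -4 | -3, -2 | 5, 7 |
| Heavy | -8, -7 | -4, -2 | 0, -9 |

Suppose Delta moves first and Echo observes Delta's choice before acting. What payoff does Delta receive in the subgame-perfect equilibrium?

5

Solve by backward induction (Delta leads).
- Light → Echo plays Z (best of -4, -2, 7); Delta gets 5.
- Heavy → Echo plays Y (best of -7, -2, -9); Delta gets -4.
Among 5, -4, the best is 5 at Light. Subgame-perfect outcome: (Light, Z) with payoffs (5, 7).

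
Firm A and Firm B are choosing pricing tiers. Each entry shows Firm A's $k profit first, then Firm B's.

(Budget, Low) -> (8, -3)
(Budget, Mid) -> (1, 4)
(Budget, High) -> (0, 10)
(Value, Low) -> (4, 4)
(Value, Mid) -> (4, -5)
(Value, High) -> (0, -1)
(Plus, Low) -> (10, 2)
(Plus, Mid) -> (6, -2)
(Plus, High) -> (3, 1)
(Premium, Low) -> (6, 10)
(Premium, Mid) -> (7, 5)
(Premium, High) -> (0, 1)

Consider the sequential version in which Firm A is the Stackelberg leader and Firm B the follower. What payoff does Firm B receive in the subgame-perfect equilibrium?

2

Work backward from Firm B's decision.
- Budget: Firm B compares -3, 4, 10 and picks High; Firm A would get 0.
- Value: Firm B compares 4, -5, -1 and picks Low; Firm A would get 4.
- Plus: Firm B compares 2, -2, 1 and picks Low; Firm A would get 10.
- Premium: Firm B compares 10, 5, 1 and picks Low; Firm A would get 6.
Among 0, 4, 10, 6, the best is 10 at Plus. Subgame-perfect outcome: (Plus, Low) with payoffs (10, 2).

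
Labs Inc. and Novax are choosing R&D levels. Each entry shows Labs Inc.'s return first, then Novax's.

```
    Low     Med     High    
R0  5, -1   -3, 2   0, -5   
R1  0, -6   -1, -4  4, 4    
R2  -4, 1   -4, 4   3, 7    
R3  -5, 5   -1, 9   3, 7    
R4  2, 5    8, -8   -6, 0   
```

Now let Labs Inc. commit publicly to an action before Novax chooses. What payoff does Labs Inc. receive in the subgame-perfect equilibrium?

4

Backward induction with Labs Inc. moving first.
- R0 → Novax plays Med (best of -1, 2, -5); Labs Inc. gets -3.
- R1 → Novax plays High (best of -6, -4, 4); Labs Inc. gets 4.
- R2 → Novax plays High (best of 1, 4, 7); Labs Inc. gets 3.
- R3 → Novax plays Med (best of 5, 9, 7); Labs Inc. gets -1.
- R4 → Novax plays Low (best of 5, -8, 0); Labs Inc. gets 2.
Maximizing over -3, 4, 3, -1, 2, Labs Inc. chooses R1. Subgame-perfect outcome: (R1, High) with payoffs (4, 4).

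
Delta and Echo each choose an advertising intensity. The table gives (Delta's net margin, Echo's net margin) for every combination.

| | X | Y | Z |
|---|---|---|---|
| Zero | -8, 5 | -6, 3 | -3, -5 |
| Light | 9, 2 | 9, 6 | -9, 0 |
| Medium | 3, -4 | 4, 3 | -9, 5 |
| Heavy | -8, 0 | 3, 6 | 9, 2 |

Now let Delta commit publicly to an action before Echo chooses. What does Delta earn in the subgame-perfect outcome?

Echo best-responds to each possible Delta move:
- Zero: Echo compares 5, 3, -5 and picks X; Delta would get -8.
- Light: Echo compares 2, 6, 0 and picks Y; Delta would get 9.
- Medium: Echo compares -4, 3, 5 and picks Z; Delta would get -9.
- Heavy: Echo compares 0, 6, 2 and picks Y; Delta would get 3.
Among -8, 9, -9, 3, the best is 9 at Light. Subgame-perfect outcome: (Light, Y) with payoffs (9, 6).

9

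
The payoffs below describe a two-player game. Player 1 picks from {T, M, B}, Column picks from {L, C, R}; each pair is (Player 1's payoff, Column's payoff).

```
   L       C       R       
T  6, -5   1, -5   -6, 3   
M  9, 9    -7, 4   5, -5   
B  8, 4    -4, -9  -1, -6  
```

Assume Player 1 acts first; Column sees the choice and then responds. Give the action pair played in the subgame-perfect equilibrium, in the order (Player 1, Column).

Column best-responds to each possible Player 1 move:
- T: Column compares -5, -5, 3 and picks R; Player 1 would get -6.
- M: Column compares 9, 4, -5 and picks L; Player 1 would get 9.
- B: Column compares 4, -9, -6 and picks L; Player 1 would get 8.
Player 1's induced payoffs are -6, 9, 8, so Player 1 commits to M. Subgame-perfect outcome: (M, L) with payoffs (9, 9).

(M, L)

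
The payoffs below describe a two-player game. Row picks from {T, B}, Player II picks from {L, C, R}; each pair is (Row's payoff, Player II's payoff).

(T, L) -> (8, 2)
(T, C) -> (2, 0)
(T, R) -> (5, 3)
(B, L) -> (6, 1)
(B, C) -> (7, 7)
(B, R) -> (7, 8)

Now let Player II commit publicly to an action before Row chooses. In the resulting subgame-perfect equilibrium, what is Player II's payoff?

8

Backward induction with Player II moving first.
- L → Row plays T (best of 8, 6); Player II gets 2.
- C → Row plays B (best of 2, 7); Player II gets 7.
- R → Row plays B (best of 5, 7); Player II gets 8.
Player II's induced payoffs are 2, 7, 8, so Player II commits to R. Subgame-perfect outcome: (B, R) with payoffs (7, 8).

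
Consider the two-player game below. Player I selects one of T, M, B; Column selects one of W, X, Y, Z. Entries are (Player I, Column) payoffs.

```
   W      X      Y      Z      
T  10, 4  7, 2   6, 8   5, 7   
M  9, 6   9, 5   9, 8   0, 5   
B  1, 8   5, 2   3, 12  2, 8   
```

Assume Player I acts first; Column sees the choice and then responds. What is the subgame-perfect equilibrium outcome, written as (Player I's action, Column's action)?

(M, Y)

Work backward from Column's decision.
- T: Column compares 4, 2, 8, 7 and picks Y; Player I would get 6.
- M: Column compares 6, 5, 8, 5 and picks Y; Player I would get 9.
- B: Column compares 8, 2, 12, 8 and picks Y; Player I would get 3.
Among 6, 9, 3, the best is 9 at M. Subgame-perfect outcome: (M, Y) with payoffs (9, 8).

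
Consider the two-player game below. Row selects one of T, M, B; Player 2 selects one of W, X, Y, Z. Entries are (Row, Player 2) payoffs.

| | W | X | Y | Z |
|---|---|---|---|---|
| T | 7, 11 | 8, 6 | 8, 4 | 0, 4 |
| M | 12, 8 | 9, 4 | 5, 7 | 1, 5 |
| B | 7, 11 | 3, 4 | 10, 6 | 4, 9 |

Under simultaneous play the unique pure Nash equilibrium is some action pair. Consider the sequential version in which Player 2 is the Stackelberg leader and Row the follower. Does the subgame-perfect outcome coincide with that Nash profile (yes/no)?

Solve by backward induction (Player 2 leads).
- W → Row plays M (best of 7, 12, 7); Player 2 gets 8.
- X → Row plays M (best of 8, 9, 3); Player 2 gets 4.
- Y → Row plays B (best of 8, 5, 10); Player 2 gets 6.
- Z → Row plays B (best of 0, 1, 4); Player 2 gets 9.
Among 8, 4, 6, 9, the best is 9 at Z. Subgame-perfect outcome: (B, Z) with payoffs (4, 9).
For the simultaneous game, intersect best replies.
Row's best replies: W→M; X→M; Y→B; Z→B.
Player 2's best replies: T→W; M→W; B→W.
Only (M, W) has each player best-responding; Nash payoffs (12, 8).
Sequential outcome (B, Z) differs from the Nash profile (M, W).

no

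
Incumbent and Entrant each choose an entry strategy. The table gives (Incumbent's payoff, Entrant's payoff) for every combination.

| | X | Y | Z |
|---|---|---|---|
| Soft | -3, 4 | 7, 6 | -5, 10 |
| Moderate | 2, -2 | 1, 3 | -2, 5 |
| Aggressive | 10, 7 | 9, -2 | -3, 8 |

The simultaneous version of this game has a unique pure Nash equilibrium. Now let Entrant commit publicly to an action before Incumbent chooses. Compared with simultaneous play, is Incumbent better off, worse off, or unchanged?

Backward induction with Entrant moving first.
- X → Incumbent plays Aggressive (best of -3, 2, 10); Entrant gets 7.
- Y → Incumbent plays Aggressive (best of 7, 1, 9); Entrant gets -2.
- Z → Incumbent plays Moderate (best of -5, -2, -3); Entrant gets 5.
Entrant's induced payoffs are 7, -2, 5, so Entrant commits to X. Subgame-perfect outcome: (Aggressive, X) with payoffs (10, 7).
For the simultaneous game, intersect best replies.
Incumbent's best replies: X→Aggressive; Y→Aggressive; Z→Moderate.
Entrant's best replies: Soft→Z; Moderate→Z; Aggressive→Z.
Only (Moderate, Z) has each player best-responding; Nash payoffs (-2, 5).
Incumbent earns 10 sequentially versus -2 at the Nash outcome: better off.

better off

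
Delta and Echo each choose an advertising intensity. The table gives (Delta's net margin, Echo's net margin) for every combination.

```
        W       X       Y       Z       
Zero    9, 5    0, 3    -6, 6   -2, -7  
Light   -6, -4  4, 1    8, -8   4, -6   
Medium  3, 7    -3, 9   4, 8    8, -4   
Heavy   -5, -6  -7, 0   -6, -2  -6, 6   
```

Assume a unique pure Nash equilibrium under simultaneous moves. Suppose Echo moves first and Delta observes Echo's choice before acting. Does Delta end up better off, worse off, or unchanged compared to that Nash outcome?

better off

Work backward from Delta's decision.
- W → Delta plays Zero (best of 9, -6, 3, -5); Echo gets 5.
- X → Delta plays Light (best of 0, 4, -3, -7); Echo gets 1.
- Y → Delta plays Light (best of -6, 8, 4, -6); Echo gets -8.
- Z → Delta plays Medium (best of -2, 4, 8, -6); Echo gets -4.
Among 5, 1, -8, -4, the best is 5 at W. Subgame-perfect outcome: (Zero, W) with payoffs (9, 5).
For the simultaneous game, intersect best replies.
Delta's best replies: W→Zero; X→Light; Y→Light; Z→Medium.
Echo's best replies: Zero→Y; Light→X; Medium→X; Heavy→Z.
Only (Light, X) has each player best-responding; Nash payoffs (4, 1).
Delta earns 9 sequentially versus 4 at the Nash outcome: better off.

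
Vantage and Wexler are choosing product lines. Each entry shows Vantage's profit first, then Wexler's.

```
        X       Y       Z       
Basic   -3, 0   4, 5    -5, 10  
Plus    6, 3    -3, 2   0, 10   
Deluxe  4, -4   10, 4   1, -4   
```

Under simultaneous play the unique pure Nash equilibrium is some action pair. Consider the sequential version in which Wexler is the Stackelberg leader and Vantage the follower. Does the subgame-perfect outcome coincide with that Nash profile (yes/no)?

yes

Work backward from Vantage's decision.
- X: BR = Plus, leader payoff 3.
- Y: BR = Deluxe, leader payoff 4.
- Z: BR = Deluxe, leader payoff -4.
Among 3, 4, -4, the best is 4 at Y. Subgame-perfect outcome: (Deluxe, Y) with payoffs (10, 4).
Now find the simultaneous Nash equilibrium.
Vantage's best replies: X→Plus; Y→Deluxe; Z→Deluxe.
Wexler's best replies: Basic→Z; Plus→Z; Deluxe→Y.
Only (Deluxe, Y) has each player best-responding; Nash payoffs (10, 4).
Sequential outcome (Deluxe, Y) coincides with the Nash profile (Deluxe, Y).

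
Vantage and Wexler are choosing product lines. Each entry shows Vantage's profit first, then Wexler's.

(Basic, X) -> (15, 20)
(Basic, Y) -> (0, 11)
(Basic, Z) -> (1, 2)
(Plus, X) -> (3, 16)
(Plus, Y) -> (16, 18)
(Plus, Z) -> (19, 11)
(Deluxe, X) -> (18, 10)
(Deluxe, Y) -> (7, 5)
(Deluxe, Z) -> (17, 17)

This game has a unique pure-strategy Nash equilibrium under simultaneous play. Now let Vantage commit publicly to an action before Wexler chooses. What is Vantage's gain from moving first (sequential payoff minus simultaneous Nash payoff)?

1

Backward induction with Vantage moving first.
- Basic: Wexler compares 20, 11, 2 and picks X; Vantage would get 15.
- Plus: Wexler compares 16, 18, 11 and picks Y; Vantage would get 16.
- Deluxe: Wexler compares 10, 5, 17 and picks Z; Vantage would get 17.
Maximizing over 15, 16, 17, Vantage chooses Deluxe. Subgame-perfect outcome: (Deluxe, Z) with payoffs (17, 17).
Now find the simultaneous Nash equilibrium.
Vantage's best replies: X→Deluxe; Y→Plus; Z→Plus.
Wexler's best replies: Basic→X; Plus→Y; Deluxe→Z.
The unique mutual best reply is (Plus, Y), giving (16, 18).
Vantage's commitment gain: 17 − 16 = 1.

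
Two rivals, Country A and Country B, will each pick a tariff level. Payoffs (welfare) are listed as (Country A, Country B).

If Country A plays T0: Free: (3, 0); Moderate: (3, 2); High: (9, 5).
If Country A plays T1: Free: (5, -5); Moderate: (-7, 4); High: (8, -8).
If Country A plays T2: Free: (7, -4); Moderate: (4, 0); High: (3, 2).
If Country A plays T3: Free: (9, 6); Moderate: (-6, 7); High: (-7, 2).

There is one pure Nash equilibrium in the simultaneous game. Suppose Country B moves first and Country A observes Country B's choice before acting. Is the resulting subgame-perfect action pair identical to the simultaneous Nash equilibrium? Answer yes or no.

no

Backward induction with Country B moving first.
- Free → Country A plays T3 (best of 3, 5, 7, 9); Country B gets 6.
- Moderate → Country A plays T2 (best of 3, -7, 4, -6); Country B gets 0.
- High → Country A plays T0 (best of 9, 8, 3, -7); Country B gets 5.
Maximizing over 6, 0, 5, Country B chooses Free. Subgame-perfect outcome: (T3, Free) with payoffs (9, 6).
For the simultaneous game, intersect best replies.
Country A's best replies: Free→T3; Moderate→T2; High→T0.
Country B's best replies: T0→High; T1→Moderate; T2→High; T3→Moderate.
The unique mutual best reply is (T0, High), giving (9, 5).
Sequential outcome (T3, Free) differs from the Nash profile (T0, High).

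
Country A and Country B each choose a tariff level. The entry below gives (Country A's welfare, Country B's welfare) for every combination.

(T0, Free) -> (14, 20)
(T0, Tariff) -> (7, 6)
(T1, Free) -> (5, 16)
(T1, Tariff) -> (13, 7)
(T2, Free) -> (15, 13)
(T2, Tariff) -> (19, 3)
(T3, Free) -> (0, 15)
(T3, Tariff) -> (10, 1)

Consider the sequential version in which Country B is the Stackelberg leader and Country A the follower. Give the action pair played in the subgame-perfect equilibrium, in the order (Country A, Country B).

(T2, Free)

Work backward from Country A's decision.
- Free: Country A compares 14, 5, 15, 0 and picks T2; Country B would get 13.
- Tariff: Country A compares 7, 13, 19, 10 and picks T2; Country B would get 3.
Among 13, 3, the best is 13 at Free. Subgame-perfect outcome: (T2, Free) with payoffs (15, 13).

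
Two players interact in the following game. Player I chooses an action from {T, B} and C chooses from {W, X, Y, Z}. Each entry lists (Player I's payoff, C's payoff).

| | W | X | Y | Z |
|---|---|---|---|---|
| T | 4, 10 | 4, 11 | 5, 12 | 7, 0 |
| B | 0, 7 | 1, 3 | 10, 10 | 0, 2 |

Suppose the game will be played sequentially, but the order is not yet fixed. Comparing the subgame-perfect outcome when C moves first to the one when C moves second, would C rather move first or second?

If Player I leads: C's best replies are T→Y, B→Y; Player I's induced payoffs 5, 10; outcome (B, Y), payoffs (10, 10).
If C leads: Player I's best replies are W→T, X→T, Y→B, Z→T; C's induced payoffs 10, 11, 10, 0; outcome (T, X), payoffs (4, 11).
C gets 11 moving first and 10 moving second, so C prefers to move first.

first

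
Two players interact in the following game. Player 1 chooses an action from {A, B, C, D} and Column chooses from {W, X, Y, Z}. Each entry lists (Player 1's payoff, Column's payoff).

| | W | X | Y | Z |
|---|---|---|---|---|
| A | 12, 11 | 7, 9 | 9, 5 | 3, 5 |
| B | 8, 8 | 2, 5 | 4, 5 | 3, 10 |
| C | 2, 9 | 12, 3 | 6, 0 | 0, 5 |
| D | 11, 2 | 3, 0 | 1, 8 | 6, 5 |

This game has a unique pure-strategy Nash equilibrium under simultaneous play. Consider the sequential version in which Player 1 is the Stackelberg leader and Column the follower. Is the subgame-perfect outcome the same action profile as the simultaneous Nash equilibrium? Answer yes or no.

Work backward from Column's decision.
- A: BR = W, leader payoff 12.
- B: BR = Z, leader payoff 3.
- C: BR = W, leader payoff 2.
- D: BR = Y, leader payoff 1.
Among 12, 3, 2, 1, the best is 12 at A. Subgame-perfect outcome: (A, W) with payoffs (12, 11).
Now find the simultaneous Nash equilibrium.
Player 1's best replies: W→A; X→C; Y→A; Z→D.
Column's best replies: A→W; B→Z; C→W; D→Y.
The unique mutual best reply is (A, W), giving (12, 11).
Sequential outcome (A, W) coincides with the Nash profile (A, W).

yes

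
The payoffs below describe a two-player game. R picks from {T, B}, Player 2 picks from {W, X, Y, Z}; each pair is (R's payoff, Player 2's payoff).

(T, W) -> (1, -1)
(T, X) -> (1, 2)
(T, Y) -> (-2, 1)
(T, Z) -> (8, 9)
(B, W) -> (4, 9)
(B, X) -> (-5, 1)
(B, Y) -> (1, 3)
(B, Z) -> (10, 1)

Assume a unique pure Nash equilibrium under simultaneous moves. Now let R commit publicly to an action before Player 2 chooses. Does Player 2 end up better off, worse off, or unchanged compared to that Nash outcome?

unchanged

Player 2 best-responds to each possible R move:
- T: Player 2 compares -1, 2, 1, 9 and picks Z; R would get 8.
- B: Player 2 compares 9, 1, 3, 1 and picks W; R would get 4.
Among 8, 4, the best is 8 at T. Subgame-perfect outcome: (T, Z) with payoffs (8, 9).
For the simultaneous game, intersect best replies.
R's best replies: W→B; X→T; Y→B; Z→B.
Player 2's best replies: T→Z; B→W.
The unique mutual best reply is (B, W), giving (4, 9).
Player 2 earns 9 sequentially versus 9 at the Nash outcome: unchanged.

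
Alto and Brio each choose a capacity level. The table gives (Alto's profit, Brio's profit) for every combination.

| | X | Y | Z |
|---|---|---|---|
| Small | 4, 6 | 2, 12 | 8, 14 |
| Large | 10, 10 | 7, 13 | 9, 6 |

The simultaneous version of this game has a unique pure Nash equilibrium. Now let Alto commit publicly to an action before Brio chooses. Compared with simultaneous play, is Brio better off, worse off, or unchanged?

Brio best-responds to each possible Alto move:
- Small: BR = Z, leader payoff 8.
- Large: BR = Y, leader payoff 7.
Alto's induced payoffs are 8, 7, so Alto commits to Small. Subgame-perfect outcome: (Small, Z) with payoffs (8, 14).
For the simultaneous game, intersect best replies.
Alto's best replies: X→Large; Y→Large; Z→Large.
Brio's best replies: Small→Z; Large→Y.
The unique mutual best reply is (Large, Y), giving (7, 13).
Brio earns 14 sequentially versus 13 at the Nash outcome: better off.

better off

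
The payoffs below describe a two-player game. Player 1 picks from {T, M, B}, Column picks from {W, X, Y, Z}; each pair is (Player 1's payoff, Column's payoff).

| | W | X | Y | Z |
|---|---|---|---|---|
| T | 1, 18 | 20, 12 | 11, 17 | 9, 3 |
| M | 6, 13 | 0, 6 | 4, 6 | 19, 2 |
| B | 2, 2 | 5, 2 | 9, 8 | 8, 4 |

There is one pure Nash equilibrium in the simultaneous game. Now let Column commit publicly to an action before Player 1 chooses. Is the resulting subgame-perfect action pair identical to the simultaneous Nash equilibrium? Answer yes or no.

no

Backward induction with Column moving first.
- W → Player 1 plays M (best of 1, 6, 2); Column gets 13.
- X → Player 1 plays T (best of 20, 0, 5); Column gets 12.
- Y → Player 1 plays T (best of 11, 4, 9); Column gets 17.
- Z → Player 1 plays M (best of 9, 19, 8); Column gets 2.
Column's induced payoffs are 13, 12, 17, 2, so Column commits to Y. Subgame-perfect outcome: (T, Y) with payoffs (11, 17).
Now find the simultaneous Nash equilibrium.
Player 1's best replies: W→M; X→T; Y→T; Z→M.
Column's best replies: T→W; M→W; B→Y.
The unique mutual best reply is (M, W), giving (6, 13).
Sequential outcome (T, Y) differs from the Nash profile (M, W).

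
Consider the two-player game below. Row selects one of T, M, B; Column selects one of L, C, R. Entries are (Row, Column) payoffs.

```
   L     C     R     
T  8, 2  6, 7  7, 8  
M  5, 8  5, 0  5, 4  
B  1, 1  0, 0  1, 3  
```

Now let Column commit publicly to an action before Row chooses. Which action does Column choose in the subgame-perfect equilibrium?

Solve by backward induction (Column leads).
- L → Row plays T (best of 8, 5, 1); Column gets 2.
- C → Row plays T (best of 6, 5, 0); Column gets 7.
- R → Row plays T (best of 7, 5, 1); Column gets 8.
Maximizing over 2, 7, 8, Column chooses R. Subgame-perfect outcome: (T, R) with payoffs (7, 8).

R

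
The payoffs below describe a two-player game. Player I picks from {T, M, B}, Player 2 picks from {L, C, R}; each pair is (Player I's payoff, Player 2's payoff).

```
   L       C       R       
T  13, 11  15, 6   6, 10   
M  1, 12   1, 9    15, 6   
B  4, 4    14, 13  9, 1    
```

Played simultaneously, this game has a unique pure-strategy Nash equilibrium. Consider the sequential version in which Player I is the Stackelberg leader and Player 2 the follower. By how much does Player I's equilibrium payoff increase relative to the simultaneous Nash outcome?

Solve by backward induction (Player I leads).
- T: BR = L, leader payoff 13.
- M: BR = L, leader payoff 1.
- B: BR = C, leader payoff 14.
Player I's induced payoffs are 13, 1, 14, so Player I commits to B. Subgame-perfect outcome: (B, C) with payoffs (14, 13).
Now find the simultaneous Nash equilibrium.
Player I's best replies: L→T; C→T; R→M.
Player 2's best replies: T→L; M→L; B→C.
Only (T, L) has each player best-responding; Nash payoffs (13, 11).
Player I's commitment gain: 14 − 13 = 1.

1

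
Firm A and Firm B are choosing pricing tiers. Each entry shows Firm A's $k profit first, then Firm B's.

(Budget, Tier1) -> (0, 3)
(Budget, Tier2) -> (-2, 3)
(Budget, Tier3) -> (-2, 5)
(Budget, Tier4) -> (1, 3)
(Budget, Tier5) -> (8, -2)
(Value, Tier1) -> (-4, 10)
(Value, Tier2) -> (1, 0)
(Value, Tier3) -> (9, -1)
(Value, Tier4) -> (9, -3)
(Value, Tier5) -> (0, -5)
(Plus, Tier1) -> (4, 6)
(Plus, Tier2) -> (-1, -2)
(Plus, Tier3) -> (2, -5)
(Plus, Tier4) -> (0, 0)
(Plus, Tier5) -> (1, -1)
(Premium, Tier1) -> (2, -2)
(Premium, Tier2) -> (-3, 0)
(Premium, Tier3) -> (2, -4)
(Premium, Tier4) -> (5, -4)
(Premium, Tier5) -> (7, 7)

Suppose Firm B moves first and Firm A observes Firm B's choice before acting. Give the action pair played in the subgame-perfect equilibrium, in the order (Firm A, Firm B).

(Plus, Tier1)

Firm A best-responds to each possible Firm B move:
- Tier1: BR = Plus, leader payoff 6.
- Tier2: BR = Value, leader payoff 0.
- Tier3: BR = Value, leader payoff -1.
- Tier4: BR = Value, leader payoff -3.
- Tier5: BR = Budget, leader payoff -2.
Among 6, 0, -1, -3, -2, the best is 6 at Tier1. Subgame-perfect outcome: (Plus, Tier1) with payoffs (4, 6).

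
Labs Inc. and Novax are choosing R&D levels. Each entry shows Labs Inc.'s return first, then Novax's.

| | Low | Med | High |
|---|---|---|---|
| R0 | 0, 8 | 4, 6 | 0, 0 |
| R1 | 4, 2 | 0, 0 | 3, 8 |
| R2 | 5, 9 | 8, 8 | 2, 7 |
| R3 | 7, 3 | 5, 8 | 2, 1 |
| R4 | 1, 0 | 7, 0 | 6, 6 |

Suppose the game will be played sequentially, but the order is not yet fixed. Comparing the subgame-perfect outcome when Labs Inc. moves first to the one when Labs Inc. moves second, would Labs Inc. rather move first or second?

second

If Labs Inc. leads: Novax's best replies are R0→Low, R1→High, R2→Low, R3→Med, R4→High; Labs Inc.'s induced payoffs 0, 3, 5, 5, 6; outcome (R4, High), payoffs (6, 6).
If Novax leads: Labs Inc.'s best replies are Low→R3, Med→R2, High→R4; Novax's induced payoffs 3, 8, 6; outcome (R2, Med), payoffs (8, 8).
Labs Inc. gets 6 moving first and 8 moving second, so Labs Inc. prefers to move second.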